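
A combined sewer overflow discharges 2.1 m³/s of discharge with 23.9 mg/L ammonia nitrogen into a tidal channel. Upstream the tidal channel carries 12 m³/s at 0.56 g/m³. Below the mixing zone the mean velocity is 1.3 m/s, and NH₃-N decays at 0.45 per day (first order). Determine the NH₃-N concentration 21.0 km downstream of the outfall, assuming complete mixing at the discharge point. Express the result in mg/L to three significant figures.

3.71 mg/L

After complete mixing, C₀ = (2.1·23.9 + 12·0.56) / 14.1 = 4.036 mg/L.
Travel time t = 2.1e+04 m / 1.3 m/s = 1.615e+04 s = 0.187 d.
C = 4.036·exp(−0.45·0.187) = 4.036·0.9193 = 3.71 mg/L.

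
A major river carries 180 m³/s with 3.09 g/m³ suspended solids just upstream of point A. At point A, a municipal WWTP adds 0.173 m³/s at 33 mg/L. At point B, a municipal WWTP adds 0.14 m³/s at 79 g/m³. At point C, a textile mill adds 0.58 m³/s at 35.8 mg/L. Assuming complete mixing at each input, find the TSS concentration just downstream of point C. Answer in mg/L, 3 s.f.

3.28 mg/L

After input A: C = (180·3.09 + 0.173·33) / 180.2 = 3.119 mg/L.
After input B: C = (180.2·3.119 + 0.14·79) / 180.3 = 3.178 mg/L.
After input C: C = (180.3·3.178 + 0.58·35.8) / 180.9 = 3.282 mg/L.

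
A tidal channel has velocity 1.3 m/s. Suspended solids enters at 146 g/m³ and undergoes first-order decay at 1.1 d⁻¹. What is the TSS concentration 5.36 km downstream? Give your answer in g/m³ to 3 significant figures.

Travel time t = 5.36 km / 1.3 m/s = 5360/1.3 = 4123 s = 0.04772 d.
First-order decay: C = 146·exp(−1.1·0.04772) = 146·0.9489 = 138.5 g/m³.

139 g/m³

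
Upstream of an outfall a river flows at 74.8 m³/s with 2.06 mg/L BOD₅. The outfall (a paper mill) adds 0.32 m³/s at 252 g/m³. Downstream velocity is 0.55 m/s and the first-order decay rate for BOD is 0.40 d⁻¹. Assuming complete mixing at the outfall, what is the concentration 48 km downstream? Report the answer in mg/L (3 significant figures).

After complete mixing, C₀ = (0.32·252 + 74.8·2.06) / 75.12 = 3.125 mg/L.
Travel time t = 4.8e+04 m / 0.55 m/s = 8.727e+04 s = 1.01 d.
C = 3.125·exp(−0.40·1.01) = 3.125·0.6676 = 2.086 mg/L.

2.09 mg/L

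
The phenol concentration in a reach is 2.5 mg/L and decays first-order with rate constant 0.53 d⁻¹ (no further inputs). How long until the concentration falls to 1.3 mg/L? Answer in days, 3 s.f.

t = ln(C₀/C)/k = ln(2.5/1.3)/0.53 = 0.6539/0.53 = 1.234 d.

1.23 d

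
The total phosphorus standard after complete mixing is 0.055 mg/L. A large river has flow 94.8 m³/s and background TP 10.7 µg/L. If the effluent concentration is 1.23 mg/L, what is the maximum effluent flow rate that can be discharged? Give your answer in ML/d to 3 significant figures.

309 ML/d

10.7 µg/L = 0.0107 mg/L.
Mass balance at complete mixing: C_std·(Q_w + Q_r) = Q_w·C_e + Q_r·C_b.
Rearranging, Q_w = Q_r·(C_std − C_b)/(C_e − C_std) = 94.8·(0.055 − 0.0107) / (1.23 − 0.055) = 3.574 m³/s.
= 308.8 ML/d.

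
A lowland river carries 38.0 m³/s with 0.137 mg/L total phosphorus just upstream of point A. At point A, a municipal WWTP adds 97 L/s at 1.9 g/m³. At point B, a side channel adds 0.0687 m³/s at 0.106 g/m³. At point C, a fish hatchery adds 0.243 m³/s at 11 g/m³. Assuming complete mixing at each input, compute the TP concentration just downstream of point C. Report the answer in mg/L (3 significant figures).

97 L/s = 0.097 m³/s.
After input A: C = (38·0.137 + 0.097·1.9) / 38.1 = 0.1415 mg/L.
After input B: C = (38.1·0.1415 + 0.0687·0.106) / 38.17 = 0.1414 mg/L.
After input C: C = (38.17·0.1414 + 0.243·11) / 38.41 = 0.2101 mg/L.

0.210 mg/L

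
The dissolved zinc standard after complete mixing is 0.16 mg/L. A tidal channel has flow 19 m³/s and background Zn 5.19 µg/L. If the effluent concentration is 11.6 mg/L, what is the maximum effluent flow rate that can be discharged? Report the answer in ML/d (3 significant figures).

22.2 ML/d

5.19 µg/L = 0.00519 mg/L.
Mass balance at complete mixing: C_std·(Q_w + Q_r) = Q_w·C_e + Q_r·C_b.
Rearranging, Q_w = Q_r·(C_std − C_b)/(C_e − C_std) = 19·(0.16 − 0.00519) / (11.6 − 0.16) = 0.2571 m³/s.
= 22.21 ML/d.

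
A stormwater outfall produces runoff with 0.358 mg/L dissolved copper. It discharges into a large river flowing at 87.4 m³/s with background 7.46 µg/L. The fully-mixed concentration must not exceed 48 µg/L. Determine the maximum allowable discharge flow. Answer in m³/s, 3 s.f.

7.46 µg/L = 0.00746 mg/L.
48 µg/L = 0.048 mg/L.
Mass balance at complete mixing: C_std·(Q_w + Q_r) = Q_w·C_e + Q_r·C_b.
Rearranging, Q_w = Q_r·(C_std − C_b)/(C_e − C_std) = 87.4·(0.048 − 0.00746) / (0.358 − 0.048) = 11.43 m³/s.

11.4 m³/s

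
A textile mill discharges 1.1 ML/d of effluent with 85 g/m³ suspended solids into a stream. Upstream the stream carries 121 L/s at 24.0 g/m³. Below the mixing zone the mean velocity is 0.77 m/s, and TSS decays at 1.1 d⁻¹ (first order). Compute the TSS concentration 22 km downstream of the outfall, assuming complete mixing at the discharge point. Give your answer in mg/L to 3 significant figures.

1.1 ML/d = 0.01273 m³/s.
121 L/s = 0.121 m³/s.
After complete mixing, C₀ = (0.01273·85 + 0.121·24) / 0.1337 = 29.81 mg/L.
Travel time t = 2.2e+04 m / 0.77 m/s = 2.857e+04 s = 0.3307 d.
C = 29.81·exp(−1.1·0.3307) = 29.81·0.6951 = 20.72 mg/L.

20.7 mg/L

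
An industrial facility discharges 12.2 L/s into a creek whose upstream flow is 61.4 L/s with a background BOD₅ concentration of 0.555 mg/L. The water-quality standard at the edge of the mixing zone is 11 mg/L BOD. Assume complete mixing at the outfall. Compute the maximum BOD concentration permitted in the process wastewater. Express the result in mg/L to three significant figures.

12.2 L/s = 0.0122 m³/s.
61.4 L/s = 0.0614 m³/s.
Mass balance: 11·0.0736 = 0.0122·Cₑ + 0.0614·0.555.
Cₑ = (0.8096 − 0.03408) / 0.0122 = 63.57 mg/L.

63.6 mg/L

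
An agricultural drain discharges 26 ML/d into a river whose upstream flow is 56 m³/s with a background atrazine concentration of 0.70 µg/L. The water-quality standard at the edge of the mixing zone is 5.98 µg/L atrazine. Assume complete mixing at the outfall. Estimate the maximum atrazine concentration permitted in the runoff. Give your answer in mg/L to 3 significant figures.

0.989 mg/L

26 ML/d = 0.3009 m³/s.
0.70 µg/L = 0.0007 mg/L.
5.98 µg/L = 0.00598 mg/L.
Mass balance: 0.00598·56.3 = 0.3009·Cₑ + 56·0.0007.
Cₑ = (0.3367 − 0.0392) / 0.3009 = 0.9885 mg/L.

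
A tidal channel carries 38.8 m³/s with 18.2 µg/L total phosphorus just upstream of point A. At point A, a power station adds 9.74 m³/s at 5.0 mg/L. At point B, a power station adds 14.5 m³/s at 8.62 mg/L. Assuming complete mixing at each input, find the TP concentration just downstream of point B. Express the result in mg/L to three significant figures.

2.77 mg/L

18.2 µg/L = 0.0182 mg/L.
After input A: C = (38.8·0.0182 + 9.74·5) / 48.54 = 1.018 mg/L.
After input B: C = (48.54·1.018 + 14.5·8.62) / 63.04 = 2.766 mg/L.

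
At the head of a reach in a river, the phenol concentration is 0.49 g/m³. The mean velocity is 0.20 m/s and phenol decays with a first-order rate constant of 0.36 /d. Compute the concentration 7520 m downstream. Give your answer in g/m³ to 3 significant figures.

0.419 g/m³

Travel time t = 7520 m / 0.20 m/s = 7520/0.20 = 3.76e+04 s = 0.4352 d.
First-order decay: C = 0.49·exp(−0.36·0.4352) = 0.49·0.855 = 0.4189 g/m³.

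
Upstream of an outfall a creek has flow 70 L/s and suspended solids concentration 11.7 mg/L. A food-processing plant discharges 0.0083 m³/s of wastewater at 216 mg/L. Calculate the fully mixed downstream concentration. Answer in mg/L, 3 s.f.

33.4 mg/L

70 L/s = 0.07 m³/s.
Flow-weighted mixing gives C = (0.0083·216 + 0.07·11.7) / (0.0083 + 0.07) = 2.612/0.0783 = 33.36 mg/L.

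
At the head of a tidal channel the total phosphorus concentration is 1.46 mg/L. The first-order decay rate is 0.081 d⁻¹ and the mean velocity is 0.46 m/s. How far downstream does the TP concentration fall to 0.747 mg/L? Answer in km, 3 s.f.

From C = C₀·e^(−kt), t = ln(C₀/C)/k = ln(1.46/0.747)/0.081 = 0.6701/0.081 = 8.273 d.
Distance = v·t = 0.46 m/s × 7.148e+05 s = 3.288e+05 m = 328.8 km.

329 km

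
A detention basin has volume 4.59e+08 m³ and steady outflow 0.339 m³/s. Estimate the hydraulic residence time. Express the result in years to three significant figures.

Q = 0.339 m³/s × 3.156e+07 s/yr = 1.07e+07 m³/yr.
Hydraulic residence time τ = V/Q = 4.59e+08/1.07e+07 = 42.91 yr.

42.9 yr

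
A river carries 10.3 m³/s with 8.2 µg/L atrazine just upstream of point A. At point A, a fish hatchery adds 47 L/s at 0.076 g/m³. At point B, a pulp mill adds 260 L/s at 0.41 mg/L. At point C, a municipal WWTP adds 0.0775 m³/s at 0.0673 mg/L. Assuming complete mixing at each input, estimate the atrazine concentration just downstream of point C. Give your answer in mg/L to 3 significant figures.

0.0187 mg/L

8.2 µg/L = 0.0082 mg/L.
47 L/s = 0.047 m³/s.
After input A: C = (10.3·0.0082 + 0.047·0.076) / 10.35 = 0.008508 mg/L.
260 L/s = 0.26 m³/s.
After input B: C = (10.35·0.008508 + 0.26·0.41) / 10.61 = 0.01835 mg/L.
After input C: C = (10.61·0.01835 + 0.0775·0.0673) / 10.68 = 0.0187 mg/L.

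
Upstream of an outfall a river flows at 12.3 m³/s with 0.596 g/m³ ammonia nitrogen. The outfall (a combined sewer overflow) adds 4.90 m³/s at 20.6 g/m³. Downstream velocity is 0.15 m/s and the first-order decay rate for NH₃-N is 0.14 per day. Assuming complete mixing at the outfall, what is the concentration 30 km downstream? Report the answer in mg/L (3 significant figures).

4.55 mg/L

After complete mixing, C₀ = (4.9·20.6 + 12.3·0.596) / 17.2 = 6.295 mg/L.
Travel time t = 3e+04 m / 0.15 m/s = 2e+05 s = 2.315 d.
C = 6.295·exp(−0.14·2.315) = 6.295·0.7232 = 4.552 mg/L.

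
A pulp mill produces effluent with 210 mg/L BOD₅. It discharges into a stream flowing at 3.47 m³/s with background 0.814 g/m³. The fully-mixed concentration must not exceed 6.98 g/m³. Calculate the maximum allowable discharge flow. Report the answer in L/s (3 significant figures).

105 L/s

Mass balance at complete mixing: C_std·(Q_w + Q_r) = Q_w·C_e + Q_r·C_b.
Rearranging, Q_w = Q_r·(C_std − C_b)/(C_e − C_std) = 3.47·(6.98 − 0.814) / (210 − 6.98) = 0.1054 m³/s.
= 105.4 L/s.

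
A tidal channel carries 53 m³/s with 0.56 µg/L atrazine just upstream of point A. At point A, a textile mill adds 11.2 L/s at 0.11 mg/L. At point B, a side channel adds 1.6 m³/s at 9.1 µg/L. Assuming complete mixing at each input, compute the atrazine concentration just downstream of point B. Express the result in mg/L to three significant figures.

0.56 µg/L = 0.00056 mg/L.
11.2 L/s = 0.0112 m³/s.
After input A: C = (53·0.00056 + 0.0112·0.11) / 53.01 = 0.0005831 mg/L.
9.1 µg/L = 0.0091 mg/L.
After input B: C = (53.01·0.0005831 + 1.6·0.0091) / 54.61 = 0.0008326 mg/L.

0.000833 mg/L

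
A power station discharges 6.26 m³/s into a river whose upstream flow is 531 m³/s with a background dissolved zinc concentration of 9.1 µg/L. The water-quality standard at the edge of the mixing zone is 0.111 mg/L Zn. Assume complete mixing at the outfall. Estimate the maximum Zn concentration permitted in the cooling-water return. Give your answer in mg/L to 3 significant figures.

9.1 µg/L = 0.0091 mg/L.
Mass balance: 0.111·537.3 = 6.26·Cₑ + 531·0.0091.
Cₑ = (59.64 − 4.832) / 6.26 = 8.755 mg/L.

8.75 mg/L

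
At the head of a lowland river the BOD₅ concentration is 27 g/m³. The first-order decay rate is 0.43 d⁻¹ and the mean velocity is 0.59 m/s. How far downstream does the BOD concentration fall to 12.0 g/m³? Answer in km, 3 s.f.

From C = C₀·e^(−kt), t = ln(C₀/C)/k = ln(27/12.0)/0.43 = 0.8109/0.43 = 1.886 d.
Distance = v·t = 0.59 m/s × 1.629e+05 s = 9.613e+04 m = 96.13 km.

96.1 km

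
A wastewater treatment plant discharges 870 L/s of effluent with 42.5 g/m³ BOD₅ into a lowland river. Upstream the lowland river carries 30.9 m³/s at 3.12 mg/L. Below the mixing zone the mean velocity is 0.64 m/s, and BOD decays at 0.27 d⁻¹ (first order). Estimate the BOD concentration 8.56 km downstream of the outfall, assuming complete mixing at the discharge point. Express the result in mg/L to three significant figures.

870 L/s = 0.87 m³/s.
After complete mixing, C₀ = (0.87·42.5 + 30.9·3.12) / 31.77 = 4.198 mg/L.
Travel time t = 8560 m / 0.64 m/s = 1.338e+04 s = 0.1548 d.
C = 4.198·exp(−0.27·0.1548) = 4.198·0.9591 = 4.027 mg/L.

4.03 mg/L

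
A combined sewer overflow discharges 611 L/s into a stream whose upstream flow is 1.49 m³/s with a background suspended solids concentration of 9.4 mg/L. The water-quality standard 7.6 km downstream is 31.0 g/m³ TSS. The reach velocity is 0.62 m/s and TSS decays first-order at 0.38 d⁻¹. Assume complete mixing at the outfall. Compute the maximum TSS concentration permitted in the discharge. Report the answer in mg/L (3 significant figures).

89.6 mg/L

611 L/s = 0.611 m³/s.
Travel time to the compliance point: t = 7600/0.62 = 1.226e+04 s = 0.1419 d; decay factor exp(−0.38·0.1419) = 0.9475.
So the concentration just after mixing may be at most 31/0.9475 = 32.72 mg/L.
Mass balance: 32.72·2.101 = 0.611·Cₑ + 1.49·9.4.
Cₑ = (68.74 − 14.01) / 0.611 = 89.58 mg/L.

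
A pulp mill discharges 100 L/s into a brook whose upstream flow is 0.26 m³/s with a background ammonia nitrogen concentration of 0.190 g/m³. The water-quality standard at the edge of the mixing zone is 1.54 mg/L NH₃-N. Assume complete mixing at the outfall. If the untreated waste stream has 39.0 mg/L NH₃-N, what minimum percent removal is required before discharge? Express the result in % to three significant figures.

100 L/s = 0.1 m³/s.
Mass balance: 1.54·0.36 = 0.1·Cₑ + 0.26·0.19.
Cₑ = (0.5544 − 0.0494) / 0.1 = 5.05 mg/L.
Required removal = 1 − 5.05/39.0 = 87.05 %.

87.1 %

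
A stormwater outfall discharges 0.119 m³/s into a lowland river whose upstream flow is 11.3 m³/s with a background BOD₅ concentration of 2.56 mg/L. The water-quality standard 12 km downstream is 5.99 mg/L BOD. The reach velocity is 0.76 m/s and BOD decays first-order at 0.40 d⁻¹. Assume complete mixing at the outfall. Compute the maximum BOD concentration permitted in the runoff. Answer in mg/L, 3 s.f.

Travel time to the compliance point: t = 1.2e+04/0.76 = 1.579e+04 s = 0.1827 d; decay factor exp(−0.40·0.1827) = 0.9295.
So the concentration just after mixing may be at most 5.99/0.9295 = 6.444 mg/L.
Mass balance: 6.444·11.42 = 0.119·Cₑ + 11.3·2.56.
Cₑ = (73.59 − 28.93) / 0.119 = 375.3 mg/L.

375 mg/L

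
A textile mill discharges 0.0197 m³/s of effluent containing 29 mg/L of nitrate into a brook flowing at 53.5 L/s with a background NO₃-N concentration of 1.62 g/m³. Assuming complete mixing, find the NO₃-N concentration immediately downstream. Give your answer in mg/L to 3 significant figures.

53.5 L/s = 0.0535 m³/s.
By mass balance at complete mixing, C = (0.0197·29 + 0.0535·1.62) / (0.0197 + 0.0535) = 0.658/0.0732 = 8.989 mg/L.

8.99 mg/L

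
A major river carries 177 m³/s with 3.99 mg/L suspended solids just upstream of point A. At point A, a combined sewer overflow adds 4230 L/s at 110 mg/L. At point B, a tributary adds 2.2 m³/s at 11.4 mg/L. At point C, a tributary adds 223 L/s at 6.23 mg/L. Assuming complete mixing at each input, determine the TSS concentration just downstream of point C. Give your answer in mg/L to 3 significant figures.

6.52 mg/L

4230 L/s = 4.23 m³/s.
After input A: C = (177·3.99 + 4.23·110) / 181.2 = 6.464 mg/L.
After input B: C = (181.2·6.464 + 2.2·11.4) / 183.4 = 6.524 mg/L.
223 L/s = 0.223 m³/s.
After input C: C = (183.4·6.524 + 0.223·6.23) / 183.7 = 6.523 mg/L.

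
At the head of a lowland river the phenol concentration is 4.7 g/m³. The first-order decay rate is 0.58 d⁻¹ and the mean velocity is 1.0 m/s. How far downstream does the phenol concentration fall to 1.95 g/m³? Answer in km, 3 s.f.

131 km

From C = C₀·e^(−kt), t = ln(C₀/C)/k = ln(4.7/1.95)/0.58 = 0.8797/0.58 = 1.517 d.
Distance = v·t = 1.0 m/s × 1.31e+05 s = 1.31e+05 m = 131 km.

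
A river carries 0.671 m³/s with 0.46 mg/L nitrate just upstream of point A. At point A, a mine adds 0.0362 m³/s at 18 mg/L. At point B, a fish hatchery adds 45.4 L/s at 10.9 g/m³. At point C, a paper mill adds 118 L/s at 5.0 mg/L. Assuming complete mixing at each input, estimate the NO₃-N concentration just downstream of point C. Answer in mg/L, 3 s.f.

2.35 mg/L

After input A: C = (0.671·0.46 + 0.0362·18) / 0.7072 = 1.358 mg/L.
45.4 L/s = 0.0454 m³/s.
After input B: C = (0.7072·1.358 + 0.0454·10.9) / 0.7526 = 1.933 mg/L.
118 L/s = 0.118 m³/s.
After input C: C = (0.7526·1.933 + 0.118·5) / 0.8706 = 2.349 mg/L.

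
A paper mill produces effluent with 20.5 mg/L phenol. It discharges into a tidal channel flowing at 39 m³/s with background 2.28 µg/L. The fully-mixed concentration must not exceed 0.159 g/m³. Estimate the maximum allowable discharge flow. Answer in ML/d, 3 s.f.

2.28 µg/L = 0.00228 mg/L.
Mass balance at complete mixing: C_std·(Q_w + Q_r) = Q_w·C_e + Q_r·C_b.
Rearranging, Q_w = Q_r·(C_std − C_b)/(C_e − C_std) = 39·(0.159 − 0.00228) / (20.5 − 0.159) = 0.3005 m³/s.
= 25.96 ML/d.

26.0 ML/d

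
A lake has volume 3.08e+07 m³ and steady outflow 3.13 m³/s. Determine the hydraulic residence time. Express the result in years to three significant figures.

0.312 yr

Q = 3.13 m³/s × 3.156e+07 s/yr = 9.878e+07 m³/yr.
Hydraulic residence time τ = V/Q = 3.08e+07/9.878e+07 = 0.3118 yr.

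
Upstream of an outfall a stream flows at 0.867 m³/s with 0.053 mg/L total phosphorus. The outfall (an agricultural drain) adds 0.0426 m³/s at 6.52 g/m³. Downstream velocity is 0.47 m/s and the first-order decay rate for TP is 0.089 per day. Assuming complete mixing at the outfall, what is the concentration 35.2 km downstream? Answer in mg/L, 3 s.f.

0.329 mg/L

After complete mixing, C₀ = (0.0426·6.52 + 0.867·0.053) / 0.9096 = 0.3559 mg/L.
Travel time t = 3.52e+04 m / 0.47 m/s = 7.489e+04 s = 0.8668 d.
C = 0.3559·exp(−0.089·0.8668) = 0.3559·0.9258 = 0.3295 mg/L.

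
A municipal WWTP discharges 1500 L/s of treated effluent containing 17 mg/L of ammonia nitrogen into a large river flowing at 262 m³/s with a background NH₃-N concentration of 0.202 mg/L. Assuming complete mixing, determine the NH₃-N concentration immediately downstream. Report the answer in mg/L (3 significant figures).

0.298 mg/L

1500 L/s = 1.5 m³/s.
Conservation of mass across the mixing zone: C = (1.5·17 + 262·0.202) / (1.5 + 262) = 78.42/263.5 = 0.2976 mg/L.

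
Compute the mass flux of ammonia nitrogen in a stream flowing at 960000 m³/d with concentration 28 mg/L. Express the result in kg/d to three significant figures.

26900 kg/d

960000 m³/d = 11.11 m³/s.
Mass flux = Q·C = 11.11 m³/s × 28 g/m³ = 311.1 g/s.
= 311.1 g/s × 86.4 = 2.688e+04 kg/d.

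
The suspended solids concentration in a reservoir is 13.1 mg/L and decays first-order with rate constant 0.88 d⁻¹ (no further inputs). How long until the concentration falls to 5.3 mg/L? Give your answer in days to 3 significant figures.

1.03 d

t = ln(C₀/C)/k = ln(13.1/5.3)/0.88 = 0.9049/0.88 = 1.028 d.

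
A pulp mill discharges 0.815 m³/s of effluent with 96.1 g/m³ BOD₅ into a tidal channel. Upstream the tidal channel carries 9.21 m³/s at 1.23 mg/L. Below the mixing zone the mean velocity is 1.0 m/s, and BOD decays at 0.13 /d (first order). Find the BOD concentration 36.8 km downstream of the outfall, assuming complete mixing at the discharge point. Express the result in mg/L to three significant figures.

8.46 mg/L

After complete mixing, C₀ = (0.815·96.1 + 9.21·1.23) / 10.03 = 8.943 mg/L.
Travel time t = 3.68e+04 m / 1.0 m/s = 3.68e+04 s = 0.4259 d.
C = 8.943·exp(−0.13·0.4259) = 8.943·0.9461 = 8.461 mg/L.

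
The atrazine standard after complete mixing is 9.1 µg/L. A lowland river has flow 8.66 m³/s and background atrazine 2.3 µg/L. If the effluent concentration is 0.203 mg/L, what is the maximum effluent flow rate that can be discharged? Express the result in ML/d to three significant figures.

2.3 µg/L = 0.0023 mg/L.
9.1 µg/L = 0.0091 mg/L.
Mass balance at complete mixing: C_std·(Q_w + Q_r) = Q_w·C_e + Q_r·C_b.
Rearranging, Q_w = Q_r·(C_std − C_b)/(C_e − C_std) = 8.66·(0.0091 − 0.0023) / (0.203 − 0.0091) = 0.3037 m³/s.
= 26.24 ML/d.

26.2 ML/d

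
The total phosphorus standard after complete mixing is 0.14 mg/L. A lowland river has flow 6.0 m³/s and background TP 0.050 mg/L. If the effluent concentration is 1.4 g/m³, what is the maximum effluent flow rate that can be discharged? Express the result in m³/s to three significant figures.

Mass balance at complete mixing: C_std·(Q_w + Q_r) = Q_w·C_e + Q_r·C_b.
Rearranging, Q_w = Q_r·(C_std − C_b)/(C_e − C_std) = 6.0·(0.14 − 0.05) / (1.4 − 0.14) = 0.4286 m³/s.

0.429 m³/s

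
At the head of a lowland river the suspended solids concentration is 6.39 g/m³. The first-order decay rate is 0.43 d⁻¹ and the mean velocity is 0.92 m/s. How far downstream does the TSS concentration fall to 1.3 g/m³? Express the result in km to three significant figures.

294 km

From C = C₀·e^(−kt), t = ln(C₀/C)/k = ln(6.39/1.3)/0.43 = 1.592/0.43 = 3.703 d.
Distance = v·t = 0.92 m/s × 3.2e+05 s = 2.944e+05 m = 294.4 km.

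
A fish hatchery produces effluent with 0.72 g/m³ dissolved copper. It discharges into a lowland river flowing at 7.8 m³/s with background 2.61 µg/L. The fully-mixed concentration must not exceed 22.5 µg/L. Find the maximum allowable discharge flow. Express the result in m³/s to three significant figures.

0.222 m³/s

2.61 µg/L = 0.00261 mg/L.
22.5 µg/L = 0.0225 mg/L.
Mass balance at complete mixing: C_std·(Q_w + Q_r) = Q_w·C_e + Q_r·C_b.
Rearranging, Q_w = Q_r·(C_std − C_b)/(C_e − C_std) = 7.8·(0.0225 − 0.00261) / (0.72 − 0.0225) = 0.2224 m³/s.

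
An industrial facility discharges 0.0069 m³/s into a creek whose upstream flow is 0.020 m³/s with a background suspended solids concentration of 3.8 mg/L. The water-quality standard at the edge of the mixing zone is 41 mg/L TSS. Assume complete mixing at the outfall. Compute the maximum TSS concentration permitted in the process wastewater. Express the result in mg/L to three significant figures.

Mass balance: 41·0.0269 = 0.0069·Cₑ + 0.02·3.8.
Cₑ = (1.103 − 0.076) / 0.0069 = 148.8 mg/L.

149 mg/L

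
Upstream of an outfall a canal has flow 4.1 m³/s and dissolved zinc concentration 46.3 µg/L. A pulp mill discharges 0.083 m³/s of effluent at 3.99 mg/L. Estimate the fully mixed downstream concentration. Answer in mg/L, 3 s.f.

46.3 µg/L = 0.0463 mg/L.
Flow-weighted mixing gives C = (0.083·3.99 + 4.1·0.0463) / (0.083 + 4.1) = 0.521/4.183 = 0.1246 mg/L.

0.125 mg/L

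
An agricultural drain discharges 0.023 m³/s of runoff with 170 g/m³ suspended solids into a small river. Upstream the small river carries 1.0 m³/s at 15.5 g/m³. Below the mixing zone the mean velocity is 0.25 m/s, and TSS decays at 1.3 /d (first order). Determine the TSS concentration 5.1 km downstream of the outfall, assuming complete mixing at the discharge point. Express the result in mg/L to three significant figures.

After complete mixing, C₀ = (0.023·170 + 1·15.5) / 1.023 = 18.97 mg/L.
Travel time t = 5100 m / 0.25 m/s = 2.04e+04 s = 0.2361 d.
C = 18.97·exp(−1.3·0.2361) = 18.97·0.7357 = 13.96 mg/L.

14.0 mg/L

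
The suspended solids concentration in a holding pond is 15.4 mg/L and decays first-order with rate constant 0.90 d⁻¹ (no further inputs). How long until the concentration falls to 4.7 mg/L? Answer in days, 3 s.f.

t = ln(C₀/C)/k = ln(15.4/4.7)/0.90 = 1.187/0.90 = 1.319 d.

1.32 d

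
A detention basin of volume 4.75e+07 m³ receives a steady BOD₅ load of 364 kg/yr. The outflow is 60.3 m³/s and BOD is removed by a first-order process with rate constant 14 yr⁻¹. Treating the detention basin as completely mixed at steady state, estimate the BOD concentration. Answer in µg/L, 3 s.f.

Outflow Q = 60.3 m³/s × 3.156e+07 s/yr = 1.903e+09 m³/yr.
Steady-state CSTR mass balance: W = Q·C + k·V·C, so C = W/(Q + kV).
Q + kV = 1.903e+09 + 14·4.75e+07 = 2.568e+09 m³/yr.
C = 364/2.568e+09 = 1.417e-07 kg/m³ = 0.0001417 mg/L = 0.1417 µg/L.

0.142 µg/L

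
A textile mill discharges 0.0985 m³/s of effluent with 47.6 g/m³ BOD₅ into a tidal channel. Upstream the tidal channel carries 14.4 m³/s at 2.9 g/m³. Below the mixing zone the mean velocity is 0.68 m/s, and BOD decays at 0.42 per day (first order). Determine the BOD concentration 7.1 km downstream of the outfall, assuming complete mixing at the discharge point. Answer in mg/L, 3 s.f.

3.05 mg/L

After complete mixing, C₀ = (0.0985·47.6 + 14.4·2.9) / 14.5 = 3.204 mg/L.
Travel time t = 7100 m / 0.68 m/s = 1.044e+04 s = 0.1208 d.
C = 3.204·exp(−0.42·0.1208) = 3.204·0.9505 = 3.045 mg/L.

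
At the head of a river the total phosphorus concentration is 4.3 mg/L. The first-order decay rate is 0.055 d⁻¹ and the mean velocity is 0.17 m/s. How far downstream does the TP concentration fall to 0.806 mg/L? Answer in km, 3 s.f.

From C = C₀·e^(−kt), t = ln(C₀/C)/k = ln(4.3/0.806)/0.055 = 1.674/0.055 = 30.44 d.
Distance = v·t = 0.17 m/s × 2.63e+06 s = 4.471e+05 m = 447.1 km.

447 km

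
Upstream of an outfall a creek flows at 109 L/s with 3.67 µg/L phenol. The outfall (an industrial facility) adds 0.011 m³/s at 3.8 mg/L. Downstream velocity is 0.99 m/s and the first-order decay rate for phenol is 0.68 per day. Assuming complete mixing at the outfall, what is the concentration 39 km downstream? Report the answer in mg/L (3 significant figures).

109 L/s = 0.109 m³/s.
3.67 µg/L = 0.00367 mg/L.
After complete mixing, C₀ = (0.011·3.8 + 0.109·0.00367) / 0.12 = 0.3517 mg/L.
Travel time t = 3.9e+04 m / 0.99 m/s = 3.939e+04 s = 0.4559 d.
C = 0.3517·exp(−0.68·0.4559) = 0.3517·0.7334 = 0.2579 mg/L.

0.258 mg/L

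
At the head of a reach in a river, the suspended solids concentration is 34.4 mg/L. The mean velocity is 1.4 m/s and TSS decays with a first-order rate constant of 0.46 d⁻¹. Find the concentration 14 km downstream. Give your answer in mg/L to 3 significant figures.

Travel time t = 14 km / 1.4 m/s = 1.4e+04/1.4 = 1e+04 s = 0.1157 d.
First-order decay: C = 34.4·exp(−0.46·0.1157) = 34.4·0.9482 = 32.62 mg/L.

32.6 mg/L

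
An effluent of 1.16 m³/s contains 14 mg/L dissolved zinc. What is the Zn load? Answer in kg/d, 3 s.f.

1400 kg/d

Mass flux = Q·C = 1.16 m³/s × 14 g/m³ = 16.24 g/s.
= 16.24 g/s × 86.4 = 1403 kg/d.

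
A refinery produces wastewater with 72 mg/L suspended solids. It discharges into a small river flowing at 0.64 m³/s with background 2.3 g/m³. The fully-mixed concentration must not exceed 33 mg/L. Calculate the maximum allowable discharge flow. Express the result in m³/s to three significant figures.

Mass balance at complete mixing: C_std·(Q_w + Q_r) = Q_w·C_e + Q_r·C_b.
Rearranging, Q_w = Q_r·(C_std − C_b)/(C_e − C_std) = 0.64·(33 − 2.3) / (72 − 33) = 0.5038 m³/s.

0.504 m³/s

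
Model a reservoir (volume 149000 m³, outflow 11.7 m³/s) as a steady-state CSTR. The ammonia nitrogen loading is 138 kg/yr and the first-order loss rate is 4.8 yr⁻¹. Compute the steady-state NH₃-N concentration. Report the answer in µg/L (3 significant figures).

0.373 µg/L

Outflow Q = 11.7 m³/s × 3.156e+07 s/yr = 3.692e+08 m³/yr.
Steady-state CSTR mass balance: W = Q·C + k·V·C, so C = W/(Q + kV).
Q + kV = 3.692e+08 + 4.8·149000 = 3.699e+08 m³/yr.
C = 138/3.699e+08 = 3.73e-07 kg/m³ = 0.000373 mg/L = 0.373 µg/L.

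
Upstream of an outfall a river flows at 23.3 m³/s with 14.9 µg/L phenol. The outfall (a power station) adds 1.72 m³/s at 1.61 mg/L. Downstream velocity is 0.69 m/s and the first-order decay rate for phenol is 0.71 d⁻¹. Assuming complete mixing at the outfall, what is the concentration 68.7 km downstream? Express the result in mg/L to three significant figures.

0.0550 mg/L

14.9 µg/L = 0.0149 mg/L.
After complete mixing, C₀ = (1.72·1.61 + 23.3·0.0149) / 25.02 = 0.1246 mg/L.
Travel time t = 6.87e+04 m / 0.69 m/s = 9.957e+04 s = 1.152 d.
C = 0.1246·exp(−0.71·1.152) = 0.1246·0.4412 = 0.05496 mg/L.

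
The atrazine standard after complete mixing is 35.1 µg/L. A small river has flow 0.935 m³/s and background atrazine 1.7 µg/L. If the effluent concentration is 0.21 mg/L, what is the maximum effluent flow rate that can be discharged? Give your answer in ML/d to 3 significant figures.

1.7 µg/L = 0.0017 mg/L.
35.1 µg/L = 0.0351 mg/L.
Mass balance at complete mixing: C_std·(Q_w + Q_r) = Q_w·C_e + Q_r·C_b.
Rearranging, Q_w = Q_r·(C_std − C_b)/(C_e − C_std) = 0.935·(0.0351 − 0.0017) / (0.21 − 0.0351) = 0.1786 m³/s.
= 15.43 ML/d.

15.4 ML/d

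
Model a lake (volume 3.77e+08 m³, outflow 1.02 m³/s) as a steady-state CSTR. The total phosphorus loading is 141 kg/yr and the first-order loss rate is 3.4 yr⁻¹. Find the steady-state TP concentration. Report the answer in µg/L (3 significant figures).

Outflow Q = 1.02 m³/s × 3.156e+07 s/yr = 3.219e+07 m³/yr.
Steady-state CSTR mass balance: W = Q·C + k·V·C, so C = W/(Q + kV).
Q + kV = 3.219e+07 + 3.4·3.77e+08 = 1.314e+09 m³/yr.
C = 141/1.314e+09 = 1.073e-07 kg/m³ = 0.0001073 mg/L = 0.1073 µg/L.

0.107 µg/L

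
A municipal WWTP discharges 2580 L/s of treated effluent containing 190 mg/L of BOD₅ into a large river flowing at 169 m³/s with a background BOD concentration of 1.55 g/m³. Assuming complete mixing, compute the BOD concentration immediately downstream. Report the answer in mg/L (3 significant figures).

4.38 mg/L

2580 L/s = 2.58 m³/s.
By mass balance at complete mixing, C = (2.58·190 + 169·1.55) / (2.58 + 169) = 752.1/171.6 = 4.384 mg/L.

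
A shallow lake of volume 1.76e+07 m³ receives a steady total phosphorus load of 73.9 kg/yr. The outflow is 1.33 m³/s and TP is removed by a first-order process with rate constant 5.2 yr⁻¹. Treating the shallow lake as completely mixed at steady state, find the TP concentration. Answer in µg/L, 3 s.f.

Outflow Q = 1.33 m³/s × 3.156e+07 s/yr = 4.197e+07 m³/yr.
Steady-state CSTR mass balance: W = Q·C + k·V·C, so C = W/(Q + kV).
Q + kV = 4.197e+07 + 5.2·1.76e+07 = 1.335e+08 m³/yr.
C = 73.9/1.335e+08 = 5.536e-07 kg/m³ = 0.0005536 mg/L = 0.5536 µg/L.

0.554 µg/L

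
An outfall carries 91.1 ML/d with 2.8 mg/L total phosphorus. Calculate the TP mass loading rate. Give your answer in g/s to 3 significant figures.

2.95 g/s

91.1 ML/d = 1.054 m³/s.
Mass flux = Q·C = 1.054 m³/s × 2.8 g/m³ = 2.952 g/s.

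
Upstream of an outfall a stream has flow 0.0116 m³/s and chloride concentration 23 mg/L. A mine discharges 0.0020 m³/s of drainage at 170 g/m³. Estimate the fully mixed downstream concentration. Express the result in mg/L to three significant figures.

44.6 mg/L

Conservation of mass across the mixing zone: C = (0.002·170 + 0.0116·23) / (0.002 + 0.0116) = 0.6068/0.0136 = 44.62 mg/L.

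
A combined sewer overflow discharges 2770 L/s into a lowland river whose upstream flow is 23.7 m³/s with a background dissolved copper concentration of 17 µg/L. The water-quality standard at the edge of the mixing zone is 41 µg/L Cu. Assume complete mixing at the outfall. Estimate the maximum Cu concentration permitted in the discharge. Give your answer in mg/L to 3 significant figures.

2770 L/s = 2.77 m³/s.
17 µg/L = 0.017 mg/L.
41 µg/L = 0.041 mg/L.
Mass balance: 0.041·26.47 = 2.77·Cₑ + 23.7·0.017.
Cₑ = (1.085 − 0.4029) / 2.77 = 0.2463 mg/L.

0.246 mg/L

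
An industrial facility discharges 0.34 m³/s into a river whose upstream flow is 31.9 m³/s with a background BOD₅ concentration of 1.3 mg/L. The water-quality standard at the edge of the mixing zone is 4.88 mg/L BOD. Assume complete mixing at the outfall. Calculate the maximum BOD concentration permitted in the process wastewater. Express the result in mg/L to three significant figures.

341 mg/L

Mass balance: 4.88·32.24 = 0.34·Cₑ + 31.9·1.3.
Cₑ = (157.3 − 41.47) / 0.34 = 340.8 mg/L.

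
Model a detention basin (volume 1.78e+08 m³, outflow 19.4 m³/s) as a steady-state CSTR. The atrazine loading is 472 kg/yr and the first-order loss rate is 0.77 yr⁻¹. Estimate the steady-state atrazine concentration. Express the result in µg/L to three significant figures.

Outflow Q = 19.4 m³/s × 3.156e+07 s/yr = 6.122e+08 m³/yr.
Steady-state CSTR mass balance: W = Q·C + k·V·C, so C = W/(Q + kV).
Q + kV = 6.122e+08 + 0.77·1.78e+08 = 7.493e+08 m³/yr.
C = 472/7.493e+08 = 6.299e-07 kg/m³ = 0.0006299 mg/L = 0.6299 µg/L.

0.630 µg/L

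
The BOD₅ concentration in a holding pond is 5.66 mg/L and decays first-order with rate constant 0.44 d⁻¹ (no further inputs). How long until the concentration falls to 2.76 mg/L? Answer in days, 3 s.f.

t = ln(C₀/C)/k = ln(5.66/2.76)/0.44 = 0.7182/0.44 = 1.632 d.

1.63 d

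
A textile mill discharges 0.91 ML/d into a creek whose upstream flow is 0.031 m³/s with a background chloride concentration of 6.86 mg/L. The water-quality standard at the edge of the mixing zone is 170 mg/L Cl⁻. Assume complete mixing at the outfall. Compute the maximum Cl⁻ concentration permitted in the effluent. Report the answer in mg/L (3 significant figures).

650 mg/L

0.91 ML/d = 0.01053 m³/s.
Mass balance: 170·0.04153 = 0.01053·Cₑ + 0.031·6.86.
Cₑ = (7.061 − 0.2127) / 0.01053 = 650.2 mg/L.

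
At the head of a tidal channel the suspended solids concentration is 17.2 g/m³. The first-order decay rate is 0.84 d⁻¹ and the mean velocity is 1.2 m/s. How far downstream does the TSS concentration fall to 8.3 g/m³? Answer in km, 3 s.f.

89.9 km

From C = C₀·e^(−kt), t = ln(C₀/C)/k = ln(17.2/8.3)/0.84 = 0.7287/0.84 = 0.8674 d.
Distance = v·t = 1.2 m/s × 7.495e+04 s = 8.994e+04 m = 89.94 km.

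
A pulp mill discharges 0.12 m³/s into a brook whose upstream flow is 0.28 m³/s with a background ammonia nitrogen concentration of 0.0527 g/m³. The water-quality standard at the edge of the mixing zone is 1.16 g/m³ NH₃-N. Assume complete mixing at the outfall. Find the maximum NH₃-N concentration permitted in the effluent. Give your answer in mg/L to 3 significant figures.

3.74 mg/L

Mass balance: 1.16·0.4 = 0.12·Cₑ + 0.28·0.0527.
Cₑ = (0.464 − 0.01476) / 0.12 = 3.744 mg/L.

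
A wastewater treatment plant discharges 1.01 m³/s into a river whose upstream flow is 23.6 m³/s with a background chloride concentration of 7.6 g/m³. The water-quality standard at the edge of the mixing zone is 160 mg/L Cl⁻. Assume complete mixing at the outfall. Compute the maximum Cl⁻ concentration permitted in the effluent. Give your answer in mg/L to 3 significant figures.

3720 mg/L

Mass balance: 160·24.61 = 1.01·Cₑ + 23.6·7.6.
Cₑ = (3938 − 179.4) / 1.01 = 3721 mg/L.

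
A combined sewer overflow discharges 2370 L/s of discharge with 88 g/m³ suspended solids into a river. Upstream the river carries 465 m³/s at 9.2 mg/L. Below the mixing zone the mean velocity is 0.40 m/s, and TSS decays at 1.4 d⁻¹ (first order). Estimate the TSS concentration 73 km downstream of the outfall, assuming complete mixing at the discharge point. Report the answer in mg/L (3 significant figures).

0.499 mg/L

2370 L/s = 2.37 m³/s.
After complete mixing, C₀ = (2.37·88 + 465·9.2) / 467.4 = 9.6 mg/L.
Travel time t = 7.3e+04 m / 0.40 m/s = 1.825e+05 s = 2.112 d.
C = 9.6·exp(−1.4·2.112) = 9.6·0.05197 = 0.4988 mg/L.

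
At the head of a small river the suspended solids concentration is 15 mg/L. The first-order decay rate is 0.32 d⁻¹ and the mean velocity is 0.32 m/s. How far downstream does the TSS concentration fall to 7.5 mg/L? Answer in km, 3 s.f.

From C = C₀·e^(−kt), t = ln(C₀/C)/k = ln(15/7.5)/0.32 = 0.6931/0.32 = 2.166 d.
Distance = v·t = 0.32 m/s × 1.871e+05 s = 5.989e+04 m = 59.89 km.

59.9 km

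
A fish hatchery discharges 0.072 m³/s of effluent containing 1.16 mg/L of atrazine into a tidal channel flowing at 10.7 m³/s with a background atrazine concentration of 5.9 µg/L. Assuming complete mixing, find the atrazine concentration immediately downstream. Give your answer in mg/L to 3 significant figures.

5.9 µg/L = 0.0059 mg/L.
Flow-weighted mixing gives C = (0.072·1.16 + 10.7·0.0059) / (0.072 + 10.7) = 0.1467/10.77 = 0.01361 mg/L.

0.0136 mg/L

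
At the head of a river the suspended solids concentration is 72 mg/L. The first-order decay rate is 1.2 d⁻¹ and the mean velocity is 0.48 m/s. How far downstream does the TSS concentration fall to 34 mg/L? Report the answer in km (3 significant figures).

25.9 km

From C = C₀·e^(−kt), t = ln(C₀/C)/k = ln(72/34)/1.2 = 0.7503/1.2 = 0.6253 d.
Distance = v·t = 0.48 m/s × 5.402e+04 s = 2.593e+04 m = 25.93 km.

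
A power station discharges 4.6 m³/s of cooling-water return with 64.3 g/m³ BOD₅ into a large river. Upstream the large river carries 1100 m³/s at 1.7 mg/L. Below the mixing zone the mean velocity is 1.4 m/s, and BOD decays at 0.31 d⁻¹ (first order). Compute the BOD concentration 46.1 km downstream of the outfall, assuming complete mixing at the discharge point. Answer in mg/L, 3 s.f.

1.74 mg/L

After complete mixing, C₀ = (4.6·64.3 + 1100·1.7) / 1105 = 1.961 mg/L.
Travel time t = 4.61e+04 m / 1.4 m/s = 3.293e+04 s = 0.3811 d.
C = 1.961·exp(−0.31·0.3811) = 1.961·0.8886 = 1.742 mg/L.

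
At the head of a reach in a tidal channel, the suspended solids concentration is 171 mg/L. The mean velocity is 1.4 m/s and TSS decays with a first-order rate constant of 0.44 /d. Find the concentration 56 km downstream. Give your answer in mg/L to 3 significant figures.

139 mg/L

Travel time t = 56 km / 1.4 m/s = 5.6e+04/1.4 = 4e+04 s = 0.463 d.
First-order decay: C = 171·exp(−0.44·0.463) = 171·0.8157 = 139.5 mg/L.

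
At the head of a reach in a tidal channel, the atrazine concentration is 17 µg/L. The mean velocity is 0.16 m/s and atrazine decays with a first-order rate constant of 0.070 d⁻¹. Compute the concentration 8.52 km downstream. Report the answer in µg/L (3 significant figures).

Travel time t = 8.52 km / 0.16 m/s = 8520/0.16 = 5.325e+04 s = 0.6163 d.
First-order decay: C = 17·exp(−0.070·0.6163) = 17·0.9578 = 16.28 µg/L.

16.3 µg/L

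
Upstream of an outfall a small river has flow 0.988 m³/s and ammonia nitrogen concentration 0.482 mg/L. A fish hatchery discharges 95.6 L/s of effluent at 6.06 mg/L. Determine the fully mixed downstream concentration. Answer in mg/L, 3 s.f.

0.974 mg/L

95.6 L/s = 0.0956 m³/s.
Conservation of mass across the mixing zone: C = (0.0956·6.06 + 0.988·0.482) / (0.0956 + 0.988) = 1.056/1.084 = 0.9741 mg/L.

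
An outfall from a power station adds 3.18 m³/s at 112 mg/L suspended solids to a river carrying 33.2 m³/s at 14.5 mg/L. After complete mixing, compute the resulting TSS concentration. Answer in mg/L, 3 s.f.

23.0 mg/L

By mass balance at complete mixing, C = (3.18·112 + 33.2·14.5) / (3.18 + 33.2) = 837.6/36.38 = 23.02 mg/L.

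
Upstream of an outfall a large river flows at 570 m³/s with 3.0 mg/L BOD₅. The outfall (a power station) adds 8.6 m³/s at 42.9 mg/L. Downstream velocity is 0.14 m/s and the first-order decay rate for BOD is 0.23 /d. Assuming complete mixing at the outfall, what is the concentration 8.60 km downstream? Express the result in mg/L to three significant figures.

3.05 mg/L

After complete mixing, C₀ = (8.6·42.9 + 570·3) / 578.6 = 3.593 mg/L.
Travel time t = 8600 m / 0.14 m/s = 6.143e+04 s = 0.711 d.
C = 3.593·exp(−0.23·0.711) = 3.593·0.8491 = 3.051 mg/L.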